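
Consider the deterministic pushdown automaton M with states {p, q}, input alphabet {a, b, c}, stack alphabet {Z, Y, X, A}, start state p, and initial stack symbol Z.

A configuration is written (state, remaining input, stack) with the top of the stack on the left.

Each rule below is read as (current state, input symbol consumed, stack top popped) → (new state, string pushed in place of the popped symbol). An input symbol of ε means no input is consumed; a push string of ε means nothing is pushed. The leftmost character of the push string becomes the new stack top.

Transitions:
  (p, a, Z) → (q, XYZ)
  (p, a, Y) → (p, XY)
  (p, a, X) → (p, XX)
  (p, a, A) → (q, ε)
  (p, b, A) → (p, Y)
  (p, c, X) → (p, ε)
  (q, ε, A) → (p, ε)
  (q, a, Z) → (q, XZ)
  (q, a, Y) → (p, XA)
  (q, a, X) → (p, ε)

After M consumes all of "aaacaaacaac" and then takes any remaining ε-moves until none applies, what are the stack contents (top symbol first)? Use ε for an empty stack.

XXXYZ

(p, aaacaaacaac, Z) ⊢ (q, aacaaacaac, XYZ) ⊢ (p, acaaacaac, YZ) ⊢ (p, caaacaac, XYZ) ⊢ (p, aaacaac, YZ) ⊢ (p, aacaac, XYZ) ⊢ (p, acaac, XXYZ) ⊢ (p, caac, XXXYZ) ⊢ (p, aac, XXYZ) ⊢ (p, ac, XXXYZ) ⊢ (p, c, XXXXYZ) ⊢ (p, ε, XXXYZ)
All input consumed in state p with stack XXXYZ.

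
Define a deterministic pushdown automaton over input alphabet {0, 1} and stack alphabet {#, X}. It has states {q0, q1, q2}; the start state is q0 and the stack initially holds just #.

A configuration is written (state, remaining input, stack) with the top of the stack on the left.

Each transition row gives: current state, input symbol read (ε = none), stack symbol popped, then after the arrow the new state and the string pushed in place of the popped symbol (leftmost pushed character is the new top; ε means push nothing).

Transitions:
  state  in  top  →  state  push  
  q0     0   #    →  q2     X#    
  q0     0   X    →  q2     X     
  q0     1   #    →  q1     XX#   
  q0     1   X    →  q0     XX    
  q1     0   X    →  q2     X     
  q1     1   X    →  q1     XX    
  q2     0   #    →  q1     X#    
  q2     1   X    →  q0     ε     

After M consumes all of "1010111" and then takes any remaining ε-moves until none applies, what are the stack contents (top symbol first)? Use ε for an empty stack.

(q0, 1010111, #)
  read 1, top #: go to q1, push XX# → (q1, 010111, XX#)
  read 0, top X: go to q2, push X → (q2, 10111, XX#)
  read 1, top X: go to q0, push ε → (q0, 0111, X#)
  read 0, top X: go to q2, push X → (q2, 111, X#)
  read 1, top X: go to q0, push ε → (q0, 11, #)
  read 1, top #: go to q1, push XX# → (q1, 1, XX#)
  read 1, top X: go to q1, push XX → (q1, ε, XXX#)
All input consumed in state q1 with stack XXX#.

XXX#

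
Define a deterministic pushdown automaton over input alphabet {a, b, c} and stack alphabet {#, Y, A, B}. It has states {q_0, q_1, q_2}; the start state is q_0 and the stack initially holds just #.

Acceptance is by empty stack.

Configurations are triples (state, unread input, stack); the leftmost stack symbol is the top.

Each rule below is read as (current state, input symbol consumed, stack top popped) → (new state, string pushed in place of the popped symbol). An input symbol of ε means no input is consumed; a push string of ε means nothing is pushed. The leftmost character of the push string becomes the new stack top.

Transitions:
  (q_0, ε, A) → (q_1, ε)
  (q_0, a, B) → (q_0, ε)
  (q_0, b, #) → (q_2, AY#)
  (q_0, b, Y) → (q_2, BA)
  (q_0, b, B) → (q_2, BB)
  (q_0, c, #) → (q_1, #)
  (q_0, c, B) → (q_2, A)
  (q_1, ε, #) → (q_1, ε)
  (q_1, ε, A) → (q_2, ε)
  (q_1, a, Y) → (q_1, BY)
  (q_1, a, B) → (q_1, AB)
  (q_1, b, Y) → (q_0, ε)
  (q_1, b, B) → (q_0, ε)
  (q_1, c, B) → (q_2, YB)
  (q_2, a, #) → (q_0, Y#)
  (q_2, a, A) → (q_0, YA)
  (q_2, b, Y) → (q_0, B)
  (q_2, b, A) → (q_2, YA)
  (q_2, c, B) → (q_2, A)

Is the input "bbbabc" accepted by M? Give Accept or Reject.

(q_0, bbbabc, #)
  read b, top #: go to q_2, push AY# → (q_2, bbabc, AY#)
  read b, top A: go to q_2, push YA → (q_2, babc, YAY#)
  read b, top Y: go to q_0, push B → (q_0, abc, BAY#)
  read a, top B: go to q_0, push ε → (q_0, bc, AY#)
  ε-move, top A: go to q_1, push ε → (q_1, bc, Y#)
  read b, top Y: go to q_0, push ε → (q_0, c, #)
  read c, top #: go to q_1, push # → (q_1, ε, #)
  ε-move, top #: go to q_1, push ε → (q_1, ε, ε)
All input consumed and the stack is empty.

Accept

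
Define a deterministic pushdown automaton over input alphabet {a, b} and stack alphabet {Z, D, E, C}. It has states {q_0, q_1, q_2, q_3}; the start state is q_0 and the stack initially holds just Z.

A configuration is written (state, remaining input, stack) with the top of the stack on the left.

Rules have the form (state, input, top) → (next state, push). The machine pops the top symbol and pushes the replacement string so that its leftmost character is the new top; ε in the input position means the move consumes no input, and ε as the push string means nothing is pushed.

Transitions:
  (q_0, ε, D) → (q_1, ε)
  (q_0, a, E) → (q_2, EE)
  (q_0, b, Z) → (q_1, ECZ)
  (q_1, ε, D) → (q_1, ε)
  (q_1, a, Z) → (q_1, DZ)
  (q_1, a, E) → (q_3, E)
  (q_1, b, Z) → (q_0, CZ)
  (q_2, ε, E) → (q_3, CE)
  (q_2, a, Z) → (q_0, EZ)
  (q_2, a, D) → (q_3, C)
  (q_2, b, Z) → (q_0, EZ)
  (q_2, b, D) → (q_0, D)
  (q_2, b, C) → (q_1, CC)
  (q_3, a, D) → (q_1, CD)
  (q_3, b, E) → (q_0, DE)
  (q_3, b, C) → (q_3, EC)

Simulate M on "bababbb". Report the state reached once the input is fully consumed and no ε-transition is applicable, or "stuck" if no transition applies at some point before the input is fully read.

stuck

(q_0, bababbb, Z)
  read b, top Z: go to q_1, push ECZ → (q_1, ababbb, ECZ)
  read a, top E: go to q_3, push E → (q_3, babbb, ECZ)
  read b, top E: go to q_0, push DE → (q_0, abbb, DECZ)
  ε-move, top D: go to q_1, push ε → (q_1, abbb, ECZ)
  read a, top E: go to q_3, push E → (q_3, bbb, ECZ)
  read b, top E: go to q_0, push DE → (q_0, bb, DECZ)
  ε-move, top D: go to q_1, push ε → (q_1, bb, ECZ)
No transition for (q_1, b, top E); M blocks with input bb remaining.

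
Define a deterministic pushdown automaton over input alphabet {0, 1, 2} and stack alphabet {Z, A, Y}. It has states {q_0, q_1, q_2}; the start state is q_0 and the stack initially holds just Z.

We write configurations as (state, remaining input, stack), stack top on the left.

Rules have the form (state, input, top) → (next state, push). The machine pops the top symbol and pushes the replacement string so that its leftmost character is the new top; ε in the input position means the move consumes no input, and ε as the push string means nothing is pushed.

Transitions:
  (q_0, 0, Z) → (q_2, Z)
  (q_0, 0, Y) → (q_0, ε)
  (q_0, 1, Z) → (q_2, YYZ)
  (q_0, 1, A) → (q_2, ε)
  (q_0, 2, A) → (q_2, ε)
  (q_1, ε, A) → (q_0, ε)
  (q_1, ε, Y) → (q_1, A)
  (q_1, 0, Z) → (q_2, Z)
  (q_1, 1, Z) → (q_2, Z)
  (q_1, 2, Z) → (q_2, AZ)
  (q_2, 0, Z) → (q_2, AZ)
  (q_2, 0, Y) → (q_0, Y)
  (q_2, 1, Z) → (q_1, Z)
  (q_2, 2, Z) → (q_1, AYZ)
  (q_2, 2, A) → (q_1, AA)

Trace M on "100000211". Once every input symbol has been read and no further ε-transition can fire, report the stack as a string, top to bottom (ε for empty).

Z

(q_0, 100000211, Z) ⊢ (q_2, 00000211, YYZ) ⊢ (q_0, 0000211, YYZ) ⊢ (q_0, 000211, YZ) ⊢ (q_0, 00211, Z) ⊢ (q_2, 0211, Z) ⊢ (q_2, 211, AZ) ⊢ (q_1, 11, AAZ) ⊢ (q_0, 11, AZ) ⊢ (q_2, 1, Z) ⊢ (q_1, ε, Z)
All input consumed in state q_1 with stack Z.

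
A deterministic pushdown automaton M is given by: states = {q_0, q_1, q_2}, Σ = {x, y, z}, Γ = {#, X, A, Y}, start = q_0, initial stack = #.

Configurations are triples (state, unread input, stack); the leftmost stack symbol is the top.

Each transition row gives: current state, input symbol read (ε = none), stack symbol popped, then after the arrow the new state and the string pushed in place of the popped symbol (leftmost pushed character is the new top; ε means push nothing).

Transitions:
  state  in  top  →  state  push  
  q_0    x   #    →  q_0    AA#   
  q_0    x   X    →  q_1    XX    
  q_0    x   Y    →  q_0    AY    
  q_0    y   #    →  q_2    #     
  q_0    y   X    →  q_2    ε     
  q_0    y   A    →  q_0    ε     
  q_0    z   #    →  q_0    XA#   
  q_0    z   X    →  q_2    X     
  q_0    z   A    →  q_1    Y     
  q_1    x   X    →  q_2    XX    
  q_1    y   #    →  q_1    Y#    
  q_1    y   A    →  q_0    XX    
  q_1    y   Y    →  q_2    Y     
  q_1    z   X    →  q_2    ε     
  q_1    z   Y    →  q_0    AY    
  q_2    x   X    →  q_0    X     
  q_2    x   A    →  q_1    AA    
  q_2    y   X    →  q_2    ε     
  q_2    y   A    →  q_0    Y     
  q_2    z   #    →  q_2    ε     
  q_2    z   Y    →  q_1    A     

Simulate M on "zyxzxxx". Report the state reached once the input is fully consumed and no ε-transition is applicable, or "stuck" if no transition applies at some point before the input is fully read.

stuck

(q_0, zyxzxxx, #)
  read z, top #: go to q_0, push XA# → (q_0, yxzxxx, XA#)
  read y, top X: go to q_2, push ε → (q_2, xzxxx, A#)
  read x, top A: go to q_1, push AA → (q_1, zxxx, AA#)
No transition for (q_1, z, top A); M blocks with input zxxx remaining.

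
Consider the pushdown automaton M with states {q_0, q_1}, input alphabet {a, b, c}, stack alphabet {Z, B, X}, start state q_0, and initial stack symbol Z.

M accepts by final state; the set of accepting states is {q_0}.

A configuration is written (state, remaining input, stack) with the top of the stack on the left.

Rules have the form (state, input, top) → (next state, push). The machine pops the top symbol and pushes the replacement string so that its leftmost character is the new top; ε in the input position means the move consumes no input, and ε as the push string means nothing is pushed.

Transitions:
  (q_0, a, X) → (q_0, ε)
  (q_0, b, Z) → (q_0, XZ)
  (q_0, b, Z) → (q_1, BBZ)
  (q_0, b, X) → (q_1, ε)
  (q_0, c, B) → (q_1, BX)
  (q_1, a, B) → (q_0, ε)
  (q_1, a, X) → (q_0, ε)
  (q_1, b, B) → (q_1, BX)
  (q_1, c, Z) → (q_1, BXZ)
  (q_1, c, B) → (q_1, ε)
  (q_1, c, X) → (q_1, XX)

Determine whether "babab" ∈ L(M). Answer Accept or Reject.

One accepting computation: (q_0, babab, Z) ⊢ (q_0, abab, XZ) ⊢ (q_0, bab, Z) ⊢ (q_0, ab, XZ) ⊢ (q_0, b, Z) ⊢ (q_0, ε, XZ)
All input consumed and state q_0 ∈ F.

Accept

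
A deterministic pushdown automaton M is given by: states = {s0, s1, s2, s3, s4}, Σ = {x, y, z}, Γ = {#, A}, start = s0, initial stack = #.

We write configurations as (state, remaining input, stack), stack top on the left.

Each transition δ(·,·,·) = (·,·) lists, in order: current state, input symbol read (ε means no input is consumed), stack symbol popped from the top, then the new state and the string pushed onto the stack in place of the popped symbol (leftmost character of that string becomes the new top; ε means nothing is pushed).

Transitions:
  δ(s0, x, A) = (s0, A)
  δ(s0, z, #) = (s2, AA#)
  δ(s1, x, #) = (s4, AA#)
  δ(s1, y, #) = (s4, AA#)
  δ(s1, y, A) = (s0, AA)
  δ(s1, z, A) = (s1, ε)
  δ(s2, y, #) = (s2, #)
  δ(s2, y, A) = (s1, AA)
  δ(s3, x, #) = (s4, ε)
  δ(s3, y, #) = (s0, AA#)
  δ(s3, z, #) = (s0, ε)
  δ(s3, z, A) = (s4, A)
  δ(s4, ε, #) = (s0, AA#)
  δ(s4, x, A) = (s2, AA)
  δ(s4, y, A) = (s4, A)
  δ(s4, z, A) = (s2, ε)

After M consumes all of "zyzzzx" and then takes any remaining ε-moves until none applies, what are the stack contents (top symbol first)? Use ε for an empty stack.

AA#

(s0, zyzzzx, #)
  read z, top #: go to s2, push AA# → (s2, yzzzx, AA#)
  read y, top A: go to s1, push AA → (s1, zzzx, AAA#)
  read z, top A: go to s1, push ε → (s1, zzx, AA#)
  read z, top A: go to s1, push ε → (s1, zx, A#)
  read z, top A: go to s1, push ε → (s1, x, #)
  read x, top #: go to s4, push AA# → (s4, ε, AA#)
All input consumed in state s4 with stack AA#.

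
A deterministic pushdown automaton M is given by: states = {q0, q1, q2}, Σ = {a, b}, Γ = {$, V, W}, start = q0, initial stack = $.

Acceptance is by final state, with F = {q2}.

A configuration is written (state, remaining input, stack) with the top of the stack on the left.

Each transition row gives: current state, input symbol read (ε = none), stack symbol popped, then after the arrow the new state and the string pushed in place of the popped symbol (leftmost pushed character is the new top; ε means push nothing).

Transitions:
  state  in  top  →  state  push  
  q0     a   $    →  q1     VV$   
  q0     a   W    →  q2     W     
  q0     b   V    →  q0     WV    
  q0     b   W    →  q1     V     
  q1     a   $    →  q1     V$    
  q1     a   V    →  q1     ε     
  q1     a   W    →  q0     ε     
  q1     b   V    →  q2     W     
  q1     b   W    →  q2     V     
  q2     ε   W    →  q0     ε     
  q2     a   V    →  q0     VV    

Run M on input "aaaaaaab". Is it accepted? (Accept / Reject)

Reject

(q0, aaaaaaab, $)
  read a, top $: go to q1, push VV$ → (q1, aaaaaab, VV$)
  read a, top V: go to q1, push ε → (q1, aaaaab, V$)
  read a, top V: go to q1, push ε → (q1, aaaab, $)
  read a, top $: go to q1, push V$ → (q1, aaab, V$)
  read a, top V: go to q1, push ε → (q1, aab, $)
  read a, top $: go to q1, push V$ → (q1, ab, V$)
  read a, top V: go to q1, push ε → (q1, b, $)
No transition applies at (q1, b, $); input not fully consumed.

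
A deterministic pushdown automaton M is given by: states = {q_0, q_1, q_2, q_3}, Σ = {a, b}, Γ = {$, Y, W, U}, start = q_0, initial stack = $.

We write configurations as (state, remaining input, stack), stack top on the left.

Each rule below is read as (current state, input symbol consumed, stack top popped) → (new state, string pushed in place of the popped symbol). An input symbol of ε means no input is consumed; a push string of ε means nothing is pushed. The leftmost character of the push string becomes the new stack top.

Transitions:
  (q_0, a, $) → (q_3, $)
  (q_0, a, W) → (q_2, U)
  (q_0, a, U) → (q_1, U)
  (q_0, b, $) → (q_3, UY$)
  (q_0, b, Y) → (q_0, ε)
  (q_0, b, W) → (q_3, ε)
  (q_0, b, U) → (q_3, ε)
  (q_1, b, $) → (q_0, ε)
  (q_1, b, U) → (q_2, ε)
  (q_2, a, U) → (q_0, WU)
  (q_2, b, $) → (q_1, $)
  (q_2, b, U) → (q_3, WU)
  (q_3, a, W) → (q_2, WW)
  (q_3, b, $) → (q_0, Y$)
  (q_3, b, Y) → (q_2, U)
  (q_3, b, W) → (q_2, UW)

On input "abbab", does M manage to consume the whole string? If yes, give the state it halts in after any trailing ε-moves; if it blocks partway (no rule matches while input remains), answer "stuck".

(q_0, abbab, $)
  read a, top $: go to q_3, push $ → (q_3, bbab, $)
  read b, top $: go to q_0, push Y$ → (q_0, bab, Y$)
  read b, top Y: go to q_0, push ε → (q_0, ab, $)
  read a, top $: go to q_3, push $ → (q_3, b, $)
  read b, top $: go to q_0, push Y$ → (q_0, ε, Y$)
All input consumed; M is in state q_0.

q_0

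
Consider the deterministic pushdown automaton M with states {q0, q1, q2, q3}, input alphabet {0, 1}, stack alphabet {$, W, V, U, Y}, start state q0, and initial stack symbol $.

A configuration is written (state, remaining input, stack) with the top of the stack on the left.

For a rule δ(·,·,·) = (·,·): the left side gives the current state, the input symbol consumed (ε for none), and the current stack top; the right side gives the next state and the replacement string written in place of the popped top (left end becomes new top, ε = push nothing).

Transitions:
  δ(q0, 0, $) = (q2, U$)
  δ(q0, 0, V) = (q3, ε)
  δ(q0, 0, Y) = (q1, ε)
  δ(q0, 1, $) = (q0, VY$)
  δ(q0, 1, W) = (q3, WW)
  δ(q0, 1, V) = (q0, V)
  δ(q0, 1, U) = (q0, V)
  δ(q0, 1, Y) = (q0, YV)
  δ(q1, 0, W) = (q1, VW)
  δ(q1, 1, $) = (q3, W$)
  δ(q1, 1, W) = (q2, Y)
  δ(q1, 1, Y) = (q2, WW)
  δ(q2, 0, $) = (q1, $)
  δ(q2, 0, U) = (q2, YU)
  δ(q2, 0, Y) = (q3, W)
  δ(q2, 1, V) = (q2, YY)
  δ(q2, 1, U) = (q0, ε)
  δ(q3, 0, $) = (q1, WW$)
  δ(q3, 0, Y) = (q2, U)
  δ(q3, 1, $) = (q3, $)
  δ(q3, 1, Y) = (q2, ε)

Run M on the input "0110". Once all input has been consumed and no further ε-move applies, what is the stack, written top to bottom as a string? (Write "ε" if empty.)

Y$

(q0, 0110, $)
  read 0, top $: go to q2, push U$ → (q2, 110, U$)
  read 1, top U: go to q0, push ε → (q0, 10, $)
  read 1, top $: go to q0, push VY$ → (q0, 0, VY$)
  read 0, top V: go to q3, push ε → (q3, ε, Y$)
All input consumed in state q3 with stack Y$.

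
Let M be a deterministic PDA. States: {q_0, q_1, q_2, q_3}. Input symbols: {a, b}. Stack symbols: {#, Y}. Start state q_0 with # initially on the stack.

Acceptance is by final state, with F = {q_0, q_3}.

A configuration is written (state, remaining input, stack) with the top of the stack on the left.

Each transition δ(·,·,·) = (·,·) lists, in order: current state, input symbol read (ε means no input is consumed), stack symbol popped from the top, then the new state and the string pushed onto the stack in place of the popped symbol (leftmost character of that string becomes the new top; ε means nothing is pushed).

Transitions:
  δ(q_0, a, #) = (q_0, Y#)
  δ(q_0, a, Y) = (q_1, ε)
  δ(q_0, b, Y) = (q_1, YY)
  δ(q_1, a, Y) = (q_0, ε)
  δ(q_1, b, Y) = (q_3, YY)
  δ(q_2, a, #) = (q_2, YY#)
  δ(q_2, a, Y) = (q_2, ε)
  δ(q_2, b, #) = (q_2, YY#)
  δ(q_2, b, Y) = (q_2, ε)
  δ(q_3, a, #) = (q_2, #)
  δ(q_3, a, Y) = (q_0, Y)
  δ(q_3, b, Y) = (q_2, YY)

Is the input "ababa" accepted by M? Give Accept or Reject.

(q_0, ababa, #) ⊢ (q_0, baba, Y#) ⊢ (q_1, aba, YY#) ⊢ (q_0, ba, Y#) ⊢ (q_1, a, YY#) ⊢ (q_0, ε, Y#)
All input consumed; state q_0 ∈ F.

Accept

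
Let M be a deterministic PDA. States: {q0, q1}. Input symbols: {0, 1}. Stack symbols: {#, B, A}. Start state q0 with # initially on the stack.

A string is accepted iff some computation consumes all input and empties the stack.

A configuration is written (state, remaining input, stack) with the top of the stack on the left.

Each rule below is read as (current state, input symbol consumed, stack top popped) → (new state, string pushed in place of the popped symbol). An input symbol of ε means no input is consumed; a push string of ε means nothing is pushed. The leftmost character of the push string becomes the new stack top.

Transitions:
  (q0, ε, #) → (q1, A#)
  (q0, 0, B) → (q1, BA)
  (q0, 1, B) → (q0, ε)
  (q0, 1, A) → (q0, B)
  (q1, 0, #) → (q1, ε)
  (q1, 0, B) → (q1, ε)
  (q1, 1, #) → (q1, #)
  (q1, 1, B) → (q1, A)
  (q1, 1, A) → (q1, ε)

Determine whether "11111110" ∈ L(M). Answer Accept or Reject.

(q0, 11111110, #)
  ε-move, top #: go to q1, push A# → (q1, 11111110, A#)
  read 1, top A: go to q1, push ε → (q1, 1111110, #)
  read 1, top #: go to q1, push # → (q1, 111110, #)
  read 1, top #: go to q1, push # → (q1, 11110, #)
  read 1, top #: go to q1, push # → (q1, 1110, #)
  read 1, top #: go to q1, push # → (q1, 110, #)
  read 1, top #: go to q1, push # → (q1, 10, #)
  read 1, top #: go to q1, push # → (q1, 0, #)
  read 0, top #: go to q1, push ε → (q1, ε, ε)
All input consumed and the stack is empty.

Accept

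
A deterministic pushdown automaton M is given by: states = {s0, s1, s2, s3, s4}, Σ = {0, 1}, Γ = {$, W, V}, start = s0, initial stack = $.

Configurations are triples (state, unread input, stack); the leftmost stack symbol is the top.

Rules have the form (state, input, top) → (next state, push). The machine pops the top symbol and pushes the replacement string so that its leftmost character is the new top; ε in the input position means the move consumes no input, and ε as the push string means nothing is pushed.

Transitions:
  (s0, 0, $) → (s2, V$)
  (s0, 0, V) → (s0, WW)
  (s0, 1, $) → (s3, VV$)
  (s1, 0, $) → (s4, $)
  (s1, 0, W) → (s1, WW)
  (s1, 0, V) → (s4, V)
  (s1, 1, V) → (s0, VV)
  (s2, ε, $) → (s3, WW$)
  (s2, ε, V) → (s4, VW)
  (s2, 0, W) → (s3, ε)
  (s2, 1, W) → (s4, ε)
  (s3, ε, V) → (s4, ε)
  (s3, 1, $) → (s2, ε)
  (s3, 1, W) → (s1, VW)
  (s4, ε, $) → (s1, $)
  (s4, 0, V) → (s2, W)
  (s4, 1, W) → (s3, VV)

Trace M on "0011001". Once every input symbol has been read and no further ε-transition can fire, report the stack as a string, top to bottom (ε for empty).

(s0, 0011001, $)
  read 0, top $: go to s2, push V$ → (s2, 011001, V$)
  ε-move, top V: go to s4, push VW → (s4, 011001, VW$)
  read 0, top V: go to s2, push W → (s2, 11001, WW$)
  read 1, top W: go to s4, push ε → (s4, 1001, W$)
  read 1, top W: go to s3, push VV → (s3, 001, VV$)
  ε-move, top V: go to s4, push ε → (s4, 001, V$)
  read 0, top V: go to s2, push W → (s2, 01, W$)
  read 0, top W: go to s3, push ε → (s3, 1, $)
  read 1, top $: go to s2, push ε → (s2, ε, ε)
All input consumed in state s2 with stack ε.

ε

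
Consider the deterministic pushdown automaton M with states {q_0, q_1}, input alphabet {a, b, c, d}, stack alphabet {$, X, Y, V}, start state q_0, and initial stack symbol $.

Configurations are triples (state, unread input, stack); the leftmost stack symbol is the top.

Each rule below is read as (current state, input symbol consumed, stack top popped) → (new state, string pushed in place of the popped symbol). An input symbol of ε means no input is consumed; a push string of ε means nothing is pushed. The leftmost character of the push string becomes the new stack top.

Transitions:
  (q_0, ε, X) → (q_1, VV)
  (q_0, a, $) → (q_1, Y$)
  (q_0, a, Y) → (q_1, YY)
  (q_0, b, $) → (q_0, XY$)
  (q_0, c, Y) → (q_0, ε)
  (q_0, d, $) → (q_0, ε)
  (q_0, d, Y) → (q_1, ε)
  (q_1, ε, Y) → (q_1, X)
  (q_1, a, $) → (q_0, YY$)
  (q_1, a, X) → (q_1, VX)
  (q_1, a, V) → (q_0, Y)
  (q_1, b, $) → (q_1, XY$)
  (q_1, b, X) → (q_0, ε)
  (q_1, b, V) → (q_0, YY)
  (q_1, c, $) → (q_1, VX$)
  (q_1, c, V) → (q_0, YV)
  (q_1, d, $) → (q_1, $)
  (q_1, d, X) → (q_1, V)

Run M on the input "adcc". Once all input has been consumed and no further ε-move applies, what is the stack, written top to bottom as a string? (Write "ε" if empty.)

(q_0, adcc, $) ⊢ (q_1, dcc, Y$) ⊢ (q_1, dcc, X$) ⊢ (q_1, cc, V$) ⊢ (q_0, c, YV$) ⊢ (q_0, ε, V$)
All input consumed in state q_0 with stack V$.

V$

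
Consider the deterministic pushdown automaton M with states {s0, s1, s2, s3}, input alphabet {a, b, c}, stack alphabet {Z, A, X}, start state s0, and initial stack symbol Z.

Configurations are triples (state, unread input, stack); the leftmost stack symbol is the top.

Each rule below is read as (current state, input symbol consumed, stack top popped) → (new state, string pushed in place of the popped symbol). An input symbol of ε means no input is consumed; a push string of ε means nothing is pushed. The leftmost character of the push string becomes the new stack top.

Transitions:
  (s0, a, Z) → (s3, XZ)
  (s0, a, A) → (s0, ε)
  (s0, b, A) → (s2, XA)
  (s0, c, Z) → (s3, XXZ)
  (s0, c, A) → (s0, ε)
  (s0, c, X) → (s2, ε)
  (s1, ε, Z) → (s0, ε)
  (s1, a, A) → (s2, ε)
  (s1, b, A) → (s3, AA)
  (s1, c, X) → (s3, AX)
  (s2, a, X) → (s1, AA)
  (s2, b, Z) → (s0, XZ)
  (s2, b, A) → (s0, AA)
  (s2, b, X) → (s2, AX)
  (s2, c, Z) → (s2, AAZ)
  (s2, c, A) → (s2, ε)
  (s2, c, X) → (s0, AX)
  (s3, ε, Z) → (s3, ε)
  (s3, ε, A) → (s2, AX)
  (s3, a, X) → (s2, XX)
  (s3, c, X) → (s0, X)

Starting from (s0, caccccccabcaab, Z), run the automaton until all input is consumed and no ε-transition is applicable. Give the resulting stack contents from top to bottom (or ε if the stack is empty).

AAAAZ

(s0, caccccccabcaab, Z) ⊢ (s3, accccccabcaab, XXZ) ⊢ (s2, ccccccabcaab, XXXZ) ⊢ (s0, cccccabcaab, AXXXZ) ⊢ (s0, ccccabcaab, XXXZ) ⊢ (s2, cccabcaab, XXZ) ⊢ (s0, ccabcaab, AXXZ) ⊢ (s0, cabcaab, XXZ) ⊢ (s2, abcaab, XZ) ⊢ (s1, bcaab, AAZ) ⊢ (s3, caab, AAAZ) ⊢ (s2, caab, AXAAZ) ⊢ (s2, aab, XAAZ) ⊢ (s1, ab, AAAAZ) ⊢ (s2, b, AAAZ) ⊢ (s0, ε, AAAAZ)
All input consumed in state s0 with stack AAAAZ.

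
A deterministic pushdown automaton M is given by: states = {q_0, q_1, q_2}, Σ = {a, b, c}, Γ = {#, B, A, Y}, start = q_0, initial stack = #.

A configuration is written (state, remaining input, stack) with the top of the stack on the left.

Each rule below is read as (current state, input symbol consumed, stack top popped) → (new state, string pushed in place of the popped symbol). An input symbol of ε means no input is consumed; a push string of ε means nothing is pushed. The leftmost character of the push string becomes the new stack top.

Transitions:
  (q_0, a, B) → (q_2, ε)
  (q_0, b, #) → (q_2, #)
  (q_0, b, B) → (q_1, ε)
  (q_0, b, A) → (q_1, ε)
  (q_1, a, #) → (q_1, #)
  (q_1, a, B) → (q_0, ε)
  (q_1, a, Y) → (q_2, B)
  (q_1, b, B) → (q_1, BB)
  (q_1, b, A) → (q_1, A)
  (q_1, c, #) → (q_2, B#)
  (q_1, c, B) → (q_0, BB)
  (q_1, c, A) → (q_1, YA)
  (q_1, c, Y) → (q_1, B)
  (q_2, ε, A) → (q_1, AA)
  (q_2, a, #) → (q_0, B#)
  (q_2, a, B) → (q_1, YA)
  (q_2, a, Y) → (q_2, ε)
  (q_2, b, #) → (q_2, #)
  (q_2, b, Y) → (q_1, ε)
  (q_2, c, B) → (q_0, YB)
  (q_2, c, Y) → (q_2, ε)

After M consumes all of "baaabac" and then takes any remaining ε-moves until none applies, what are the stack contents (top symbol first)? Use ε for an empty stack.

(q_0, baaabac, #)
  read b, top #: go to q_2, push # → (q_2, aaabac, #)
  read a, top #: go to q_0, push B# → (q_0, aabac, B#)
  read a, top B: go to q_2, push ε → (q_2, abac, #)
  read a, top #: go to q_0, push B# → (q_0, bac, B#)
  read b, top B: go to q_1, push ε → (q_1, ac, #)
  read a, top #: go to q_1, push # → (q_1, c, #)
  read c, top #: go to q_2, push B# → (q_2, ε, B#)
All input consumed in state q_2 with stack B#.

B#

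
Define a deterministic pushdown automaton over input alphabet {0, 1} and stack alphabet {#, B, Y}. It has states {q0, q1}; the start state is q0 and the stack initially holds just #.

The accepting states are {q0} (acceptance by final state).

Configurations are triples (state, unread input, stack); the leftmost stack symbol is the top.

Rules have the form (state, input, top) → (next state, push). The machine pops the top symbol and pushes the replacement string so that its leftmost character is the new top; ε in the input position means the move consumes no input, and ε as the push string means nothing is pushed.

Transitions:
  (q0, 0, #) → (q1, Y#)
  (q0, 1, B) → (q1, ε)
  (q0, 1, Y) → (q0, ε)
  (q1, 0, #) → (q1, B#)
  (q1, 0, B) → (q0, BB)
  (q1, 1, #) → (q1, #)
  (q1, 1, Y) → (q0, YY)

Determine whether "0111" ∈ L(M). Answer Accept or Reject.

(q0, 0111, #)
  read 0, top #: go to q1, push Y# → (q1, 111, Y#)
  read 1, top Y: go to q0, push YY → (q0, 11, YY#)
  read 1, top Y: go to q0, push ε → (q0, 1, Y#)
  read 1, top Y: go to q0, push ε → (q0, ε, #)
All input consumed; state q0 ∈ F.

Accept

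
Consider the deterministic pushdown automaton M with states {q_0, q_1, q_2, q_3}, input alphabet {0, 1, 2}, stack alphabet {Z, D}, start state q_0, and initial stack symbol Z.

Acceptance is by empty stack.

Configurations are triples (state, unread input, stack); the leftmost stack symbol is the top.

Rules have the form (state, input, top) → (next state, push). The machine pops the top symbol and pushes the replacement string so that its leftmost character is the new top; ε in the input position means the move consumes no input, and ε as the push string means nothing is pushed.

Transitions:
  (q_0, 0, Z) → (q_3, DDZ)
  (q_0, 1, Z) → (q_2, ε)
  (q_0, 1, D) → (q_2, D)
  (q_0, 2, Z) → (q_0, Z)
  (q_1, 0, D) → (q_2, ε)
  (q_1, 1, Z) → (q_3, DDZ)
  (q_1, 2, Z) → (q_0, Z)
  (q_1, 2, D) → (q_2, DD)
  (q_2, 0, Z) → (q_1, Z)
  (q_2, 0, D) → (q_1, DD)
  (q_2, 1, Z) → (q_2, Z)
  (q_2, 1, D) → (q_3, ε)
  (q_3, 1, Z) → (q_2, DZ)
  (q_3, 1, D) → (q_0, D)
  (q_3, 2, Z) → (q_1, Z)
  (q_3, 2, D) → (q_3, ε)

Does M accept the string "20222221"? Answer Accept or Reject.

Accept

(q_0, 20222221, Z) ⊢ (q_0, 0222221, Z) ⊢ (q_3, 222221, DDZ) ⊢ (q_3, 22221, DZ) ⊢ (q_3, 2221, Z) ⊢ (q_1, 221, Z) ⊢ (q_0, 21, Z) ⊢ (q_0, 1, Z) ⊢ (q_2, ε, ε)
All input consumed and the stack is empty.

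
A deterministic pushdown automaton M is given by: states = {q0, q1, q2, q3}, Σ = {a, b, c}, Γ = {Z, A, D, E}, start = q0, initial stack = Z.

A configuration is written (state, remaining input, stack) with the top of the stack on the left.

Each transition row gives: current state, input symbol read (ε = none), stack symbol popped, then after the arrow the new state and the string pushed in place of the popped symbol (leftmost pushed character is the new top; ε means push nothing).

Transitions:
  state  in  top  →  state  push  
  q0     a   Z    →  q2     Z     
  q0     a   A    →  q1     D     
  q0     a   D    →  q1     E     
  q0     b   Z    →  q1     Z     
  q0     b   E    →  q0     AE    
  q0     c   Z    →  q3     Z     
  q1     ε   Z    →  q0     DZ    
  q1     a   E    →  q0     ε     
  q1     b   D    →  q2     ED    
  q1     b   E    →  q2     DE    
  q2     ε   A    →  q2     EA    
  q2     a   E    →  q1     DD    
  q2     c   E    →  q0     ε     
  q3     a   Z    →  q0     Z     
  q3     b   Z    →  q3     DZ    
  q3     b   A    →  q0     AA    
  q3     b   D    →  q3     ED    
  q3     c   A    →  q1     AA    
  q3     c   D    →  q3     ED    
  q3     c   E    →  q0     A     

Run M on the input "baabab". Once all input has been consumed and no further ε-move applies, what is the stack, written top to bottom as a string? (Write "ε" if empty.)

(q0, baabab, Z)
  read b, top Z: go to q1, push Z → (q1, aabab, Z)
  ε-move, top Z: go to q0, push DZ → (q0, aabab, DZ)
  read a, top D: go to q1, push E → (q1, abab, EZ)
  read a, top E: go to q0, push ε → (q0, bab, Z)
  read b, top Z: go to q1, push Z → (q1, ab, Z)
  ε-move, top Z: go to q0, push DZ → (q0, ab, DZ)
  read a, top D: go to q1, push E → (q1, b, EZ)
  read b, top E: go to q2, push DE → (q2, ε, DEZ)
All input consumed in state q2 with stack DEZ.

DEZ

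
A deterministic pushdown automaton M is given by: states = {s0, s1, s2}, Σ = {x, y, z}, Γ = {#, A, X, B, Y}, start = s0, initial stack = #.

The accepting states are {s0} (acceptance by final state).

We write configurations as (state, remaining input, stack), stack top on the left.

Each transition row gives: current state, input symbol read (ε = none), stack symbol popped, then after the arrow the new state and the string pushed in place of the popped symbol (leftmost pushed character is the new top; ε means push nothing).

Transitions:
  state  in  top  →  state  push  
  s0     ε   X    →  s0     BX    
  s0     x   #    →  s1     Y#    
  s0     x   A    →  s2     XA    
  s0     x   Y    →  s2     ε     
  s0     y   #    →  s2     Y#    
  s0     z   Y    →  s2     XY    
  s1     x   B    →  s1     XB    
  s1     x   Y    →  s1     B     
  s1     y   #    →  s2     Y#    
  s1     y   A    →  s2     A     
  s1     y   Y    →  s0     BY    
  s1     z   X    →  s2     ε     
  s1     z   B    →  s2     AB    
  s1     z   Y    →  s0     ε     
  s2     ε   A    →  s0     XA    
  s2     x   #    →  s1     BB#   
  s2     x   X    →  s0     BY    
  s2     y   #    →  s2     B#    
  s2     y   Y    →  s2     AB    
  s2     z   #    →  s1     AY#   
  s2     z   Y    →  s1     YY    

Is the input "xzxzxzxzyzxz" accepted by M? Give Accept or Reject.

(s0, xzxzxzxzyzxz, #)
  read x, top #: go to s1, push Y# → (s1, zxzxzxzyzxz, Y#)
  read z, top Y: go to s0, push ε → (s0, xzxzxzyzxz, #)
  read x, top #: go to s1, push Y# → (s1, zxzxzyzxz, Y#)
  read z, top Y: go to s0, push ε → (s0, xzxzyzxz, #)
  read x, top #: go to s1, push Y# → (s1, zxzyzxz, Y#)
  read z, top Y: go to s0, push ε → (s0, xzyzxz, #)
  read x, top #: go to s1, push Y# → (s1, zyzxz, Y#)
  read z, top Y: go to s0, push ε → (s0, yzxz, #)
  read y, top #: go to s2, push Y# → (s2, zxz, Y#)
  read z, top Y: go to s1, push YY → (s1, xz, YY#)
  read x, top Y: go to s1, push B → (s1, z, BY#)
  read z, top B: go to s2, push AB → (s2, ε, ABY#)
  ε-move, top A: go to s0, push XA → (s0, ε, XABY#)
All input consumed; state s0 ∈ F.

Accept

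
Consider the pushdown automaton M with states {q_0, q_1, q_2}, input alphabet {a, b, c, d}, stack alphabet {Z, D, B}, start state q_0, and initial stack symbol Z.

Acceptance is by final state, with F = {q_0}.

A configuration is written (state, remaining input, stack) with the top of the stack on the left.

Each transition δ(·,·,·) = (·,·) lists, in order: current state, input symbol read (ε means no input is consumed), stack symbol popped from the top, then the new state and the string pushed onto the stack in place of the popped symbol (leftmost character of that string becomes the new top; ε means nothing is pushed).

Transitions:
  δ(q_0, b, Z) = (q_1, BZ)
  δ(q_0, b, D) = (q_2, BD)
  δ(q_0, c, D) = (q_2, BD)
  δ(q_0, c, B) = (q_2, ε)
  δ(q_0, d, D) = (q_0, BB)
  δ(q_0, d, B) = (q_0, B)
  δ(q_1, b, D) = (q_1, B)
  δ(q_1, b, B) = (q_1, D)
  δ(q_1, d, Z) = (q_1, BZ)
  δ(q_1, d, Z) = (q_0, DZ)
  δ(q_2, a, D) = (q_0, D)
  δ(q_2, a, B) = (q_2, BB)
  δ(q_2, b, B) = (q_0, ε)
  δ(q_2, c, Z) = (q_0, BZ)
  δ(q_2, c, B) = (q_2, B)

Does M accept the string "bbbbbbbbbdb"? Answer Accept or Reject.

Reject

No computation consumes all input and reaches a final state.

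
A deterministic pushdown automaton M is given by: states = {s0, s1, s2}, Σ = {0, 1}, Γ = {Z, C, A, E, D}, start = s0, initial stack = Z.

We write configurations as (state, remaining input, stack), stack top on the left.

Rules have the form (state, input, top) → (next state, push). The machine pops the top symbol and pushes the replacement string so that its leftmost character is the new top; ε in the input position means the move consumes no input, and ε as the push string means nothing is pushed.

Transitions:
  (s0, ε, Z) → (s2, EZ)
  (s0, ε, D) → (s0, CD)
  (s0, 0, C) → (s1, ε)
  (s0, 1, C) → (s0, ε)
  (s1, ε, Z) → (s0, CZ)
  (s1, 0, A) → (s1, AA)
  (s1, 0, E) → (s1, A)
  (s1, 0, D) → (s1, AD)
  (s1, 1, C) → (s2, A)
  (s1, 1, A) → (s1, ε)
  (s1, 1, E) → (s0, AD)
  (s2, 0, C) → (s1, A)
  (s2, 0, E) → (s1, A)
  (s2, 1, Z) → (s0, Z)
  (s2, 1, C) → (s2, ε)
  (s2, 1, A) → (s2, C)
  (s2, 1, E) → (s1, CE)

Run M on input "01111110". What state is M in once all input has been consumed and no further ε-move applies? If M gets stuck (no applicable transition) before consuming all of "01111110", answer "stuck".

(s0, 01111110, Z)
  ε-move, top Z: go to s2, push EZ → (s2, 01111110, EZ)
  read 0, top E: go to s1, push A → (s1, 1111110, AZ)
  read 1, top A: go to s1, push ε → (s1, 111110, Z)
  ε-move, top Z: go to s0, push CZ → (s0, 111110, CZ)
  read 1, top C: go to s0, push ε → (s0, 11110, Z)
  ε-move, top Z: go to s2, push EZ → (s2, 11110, EZ)
  read 1, top E: go to s1, push CE → (s1, 1110, CEZ)
  read 1, top C: go to s2, push A → (s2, 110, AEZ)
  read 1, top A: go to s2, push C → (s2, 10, CEZ)
  read 1, top C: go to s2, push ε → (s2, 0, EZ)
  read 0, top E: go to s1, push A → (s1, ε, AZ)
All input consumed; M is in state s1.

s1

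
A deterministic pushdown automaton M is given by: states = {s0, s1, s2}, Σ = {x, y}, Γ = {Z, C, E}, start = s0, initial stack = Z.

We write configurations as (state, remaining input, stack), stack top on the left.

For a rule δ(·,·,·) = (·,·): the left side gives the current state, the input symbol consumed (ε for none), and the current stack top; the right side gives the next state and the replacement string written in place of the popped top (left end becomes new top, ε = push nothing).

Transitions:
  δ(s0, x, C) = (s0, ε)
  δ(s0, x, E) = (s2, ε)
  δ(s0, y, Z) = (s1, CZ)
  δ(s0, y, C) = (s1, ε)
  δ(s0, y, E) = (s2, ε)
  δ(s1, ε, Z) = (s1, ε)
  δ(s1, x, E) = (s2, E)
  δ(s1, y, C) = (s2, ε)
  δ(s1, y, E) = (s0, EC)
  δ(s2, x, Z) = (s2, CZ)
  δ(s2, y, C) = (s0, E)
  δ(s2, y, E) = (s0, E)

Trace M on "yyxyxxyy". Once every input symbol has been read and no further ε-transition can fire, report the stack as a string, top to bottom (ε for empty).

Z

(s0, yyxyxxyy, Z)
  read y, top Z: go to s1, push CZ → (s1, yxyxxyy, CZ)
  read y, top C: go to s2, push ε → (s2, xyxxyy, Z)
  read x, top Z: go to s2, push CZ → (s2, yxxyy, CZ)
  read y, top C: go to s0, push E → (s0, xxyy, EZ)
  read x, top E: go to s2, push ε → (s2, xyy, Z)
  read x, top Z: go to s2, push CZ → (s2, yy, CZ)
  read y, top C: go to s0, push E → (s0, y, EZ)
  read y, top E: go to s2, push ε → (s2, ε, Z)
All input consumed in state s2 with stack Z.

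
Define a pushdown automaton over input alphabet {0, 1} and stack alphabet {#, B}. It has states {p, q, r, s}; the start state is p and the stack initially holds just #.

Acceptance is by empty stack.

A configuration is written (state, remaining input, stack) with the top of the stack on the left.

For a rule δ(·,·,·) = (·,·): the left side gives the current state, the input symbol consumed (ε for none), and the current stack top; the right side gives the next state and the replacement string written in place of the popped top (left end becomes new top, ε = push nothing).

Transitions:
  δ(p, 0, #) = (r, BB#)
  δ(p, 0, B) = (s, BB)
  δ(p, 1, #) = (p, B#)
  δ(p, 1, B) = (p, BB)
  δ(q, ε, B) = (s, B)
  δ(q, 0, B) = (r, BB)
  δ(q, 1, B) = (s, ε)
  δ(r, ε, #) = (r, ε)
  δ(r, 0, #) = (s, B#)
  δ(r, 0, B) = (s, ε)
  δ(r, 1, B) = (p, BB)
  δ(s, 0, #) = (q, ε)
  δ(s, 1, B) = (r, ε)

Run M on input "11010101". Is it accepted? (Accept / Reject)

One accepting computation: (p, 11010101, #) ⊢ (p, 1010101, B#) ⊢ (p, 010101, BB#) ⊢ (s, 10101, BBB#) ⊢ (r, 0101, BB#) ⊢ (s, 101, B#) ⊢ (r, 01, #) ⊢ (s, 1, B#) ⊢ (r, ε, #) ⊢ (r, ε, ε)
All input consumed and the stack is empty.

Accept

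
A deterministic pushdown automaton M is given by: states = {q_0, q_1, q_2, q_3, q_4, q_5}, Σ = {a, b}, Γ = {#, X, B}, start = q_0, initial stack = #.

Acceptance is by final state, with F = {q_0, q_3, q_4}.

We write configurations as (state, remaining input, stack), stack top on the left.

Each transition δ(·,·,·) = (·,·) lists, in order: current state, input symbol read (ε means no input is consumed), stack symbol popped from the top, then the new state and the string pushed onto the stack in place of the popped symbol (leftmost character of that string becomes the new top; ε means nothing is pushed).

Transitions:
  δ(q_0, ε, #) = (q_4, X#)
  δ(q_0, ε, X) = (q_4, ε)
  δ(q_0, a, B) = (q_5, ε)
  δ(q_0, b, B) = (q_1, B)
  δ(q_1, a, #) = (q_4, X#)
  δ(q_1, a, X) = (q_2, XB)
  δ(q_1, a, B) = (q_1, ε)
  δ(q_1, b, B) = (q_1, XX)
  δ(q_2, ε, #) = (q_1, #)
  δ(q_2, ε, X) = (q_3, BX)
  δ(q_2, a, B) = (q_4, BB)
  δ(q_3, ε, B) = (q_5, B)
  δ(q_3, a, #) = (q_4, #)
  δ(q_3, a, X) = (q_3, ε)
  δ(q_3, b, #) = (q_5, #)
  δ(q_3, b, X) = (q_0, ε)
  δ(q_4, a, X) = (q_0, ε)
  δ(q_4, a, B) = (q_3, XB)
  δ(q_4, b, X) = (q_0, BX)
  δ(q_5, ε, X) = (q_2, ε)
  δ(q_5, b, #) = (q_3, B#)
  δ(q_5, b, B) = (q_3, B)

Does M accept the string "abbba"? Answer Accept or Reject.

(q_0, abbba, #) ⊢ (q_4, abbba, X#) ⊢ (q_0, bbba, #) ⊢ (q_4, bbba, X#) ⊢ (q_0, bba, BX#) ⊢ (q_1, ba, BX#) ⊢ (q_1, a, XXX#) ⊢ (q_2, ε, XBXX#) ⊢ (q_3, ε, BXBXX#)
All input consumed; state q_3 ∈ F.

Accept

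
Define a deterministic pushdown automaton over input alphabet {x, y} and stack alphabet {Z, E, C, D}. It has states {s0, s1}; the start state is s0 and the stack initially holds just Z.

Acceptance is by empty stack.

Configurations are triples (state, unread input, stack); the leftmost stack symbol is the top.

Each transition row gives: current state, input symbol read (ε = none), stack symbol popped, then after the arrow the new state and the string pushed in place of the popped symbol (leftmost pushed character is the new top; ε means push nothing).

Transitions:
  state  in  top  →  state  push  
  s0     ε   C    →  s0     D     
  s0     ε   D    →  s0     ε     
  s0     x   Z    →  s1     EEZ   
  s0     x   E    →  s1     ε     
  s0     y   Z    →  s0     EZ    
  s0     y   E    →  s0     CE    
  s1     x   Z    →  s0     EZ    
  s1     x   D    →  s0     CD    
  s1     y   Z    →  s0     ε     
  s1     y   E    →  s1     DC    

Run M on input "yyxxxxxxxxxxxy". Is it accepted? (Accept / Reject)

Accept

(s0, yyxxxxxxxxxxxy, Z)
  read y, top Z: go to s0, push EZ → (s0, yxxxxxxxxxxxy, EZ)
  read y, top E: go to s0, push CE → (s0, xxxxxxxxxxxy, CEZ)
  ε-move, top C: go to s0, push D → (s0, xxxxxxxxxxxy, DEZ)
  ε-move, top D: go to s0, push ε → (s0, xxxxxxxxxxxy, EZ)
  read x, top E: go to s1, push ε → (s1, xxxxxxxxxxy, Z)
  read x, top Z: go to s0, push EZ → (s0, xxxxxxxxxy, EZ)
  read x, top E: go to s1, push ε → (s1, xxxxxxxxy, Z)
  read x, top Z: go to s0, push EZ → (s0, xxxxxxxy, EZ)
  read x, top E: go to s1, push ε → (s1, xxxxxxy, Z)
  read x, top Z: go to s0, push EZ → (s0, xxxxxy, EZ)
  read x, top E: go to s1, push ε → (s1, xxxxy, Z)
  read x, top Z: go to s0, push EZ → (s0, xxxy, EZ)
  read x, top E: go to s1, push ε → (s1, xxy, Z)
  read x, top Z: go to s0, push EZ → (s0, xy, EZ)
  read x, top E: go to s1, push ε → (s1, y, Z)
  read y, top Z: go to s0, push ε → (s0, ε, ε)
All input consumed and the stack is empty.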